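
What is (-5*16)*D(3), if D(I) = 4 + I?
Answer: -560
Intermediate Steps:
(-5*16)*D(3) = (-5*16)*(4 + 3) = -80*7 = -560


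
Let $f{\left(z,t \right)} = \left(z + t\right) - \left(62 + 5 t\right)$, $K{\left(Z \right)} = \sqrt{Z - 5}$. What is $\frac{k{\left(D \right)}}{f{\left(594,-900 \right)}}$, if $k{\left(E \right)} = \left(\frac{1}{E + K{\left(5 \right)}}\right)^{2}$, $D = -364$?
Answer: $\frac{1}{547473472} \approx 1.8266 \cdot 10^{-9}$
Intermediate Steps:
$K{\left(Z \right)} = \sqrt{-5 + Z}$
$k{\left(E \right)} = \frac{1}{E^{2}}$ ($k{\left(E \right)} = \left(\frac{1}{E + \sqrt{-5 + 5}}\right)^{2} = \left(\frac{1}{E + \sqrt{0}}\right)^{2} = \left(\frac{1}{E + 0}\right)^{2} = \left(\frac{1}{E}\right)^{2} = \frac{1}{E^{2}}$)
$f{\left(z,t \right)} = -62 + z - 4 t$ ($f{\left(z,t \right)} = \left(t + z\right) - \left(62 + 5 t\right) = -62 + z - 4 t$)
$\frac{k{\left(D \right)}}{f{\left(594,-900 \right)}} = \frac{1}{132496 \left(-62 + 594 - -3600\right)} = \frac{1}{132496 \left(-62 + 594 + 3600\right)} = \frac{1}{132496 \cdot 4132} = \frac{1}{132496} \cdot \frac{1}{4132} = \frac{1}{547473472}$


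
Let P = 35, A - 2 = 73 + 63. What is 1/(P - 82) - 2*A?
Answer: -12973/47 ≈ -276.02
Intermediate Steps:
A = 138 (A = 2 + (73 + 63) = 2 + 136 = 138)
1/(P - 82) - 2*A = 1/(35 - 82) - 2*138 = 1/(-47) - 276 = -1/47 - 276 = -12973/47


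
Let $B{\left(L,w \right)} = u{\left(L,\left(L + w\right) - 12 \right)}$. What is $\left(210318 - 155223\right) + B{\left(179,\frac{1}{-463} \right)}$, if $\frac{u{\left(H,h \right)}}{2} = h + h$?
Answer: $\frac{25818265}{463} \approx 55763.0$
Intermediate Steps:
$u{\left(H,h \right)} = 4 h$ ($u{\left(H,h \right)} = 2 \left(h + h\right) = 2 \cdot 2 h = 4 h$)
$B{\left(L,w \right)} = -48 + 4 L + 4 w$ ($B{\left(L,w \right)} = 4 \left(\left(L + w\right) - 12\right) = 4 \left(-12 + L + w\right) = -48 + 4 L + 4 w$)
$\left(210318 - 155223\right) + B{\left(179,\frac{1}{-463} \right)} = \left(210318 - 155223\right) + \left(-48 + 4 \cdot 179 + \frac{4}{-463}\right) = 55095 + \left(-48 + 716 + 4 \left(- \frac{1}{463}\right)\right) = 55095 - - \frac{309280}{463} = 55095 + \frac{309280}{463} = \frac{25818265}{463}$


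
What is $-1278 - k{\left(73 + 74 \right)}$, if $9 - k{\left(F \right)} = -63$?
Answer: $-1350$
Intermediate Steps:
$k{\left(F \right)} = 72$ ($k{\left(F \right)} = 9 - -63 = 9 + 63 = 72$)
$-1278 - k{\left(73 + 74 \right)} = -1278 - 72 = -1350$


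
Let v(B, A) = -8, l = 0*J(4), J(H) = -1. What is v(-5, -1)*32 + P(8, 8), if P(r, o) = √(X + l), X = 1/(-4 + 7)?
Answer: -256 + √3/3 ≈ -255.42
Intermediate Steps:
X = ⅓ (X = 1/3 = ⅓ ≈ 0.33333)
l = 0 (l = 0*(-1) = 0)
P(r, o) = √3/3 (P(r, o) = √(⅓ + 0) = √(⅓) = √3/3)
v(-5, -1)*32 + P(8, 8) = -8*32 + √3/3 = -256 + √3/3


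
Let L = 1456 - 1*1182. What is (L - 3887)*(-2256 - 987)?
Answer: 11716959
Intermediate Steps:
L = 274 (L = 1456 - 1182 = 274)
(L - 3887)*(-2256 - 987) = (274 - 3887)*(-2256 - 987) = -3613*(-3243) = 11716959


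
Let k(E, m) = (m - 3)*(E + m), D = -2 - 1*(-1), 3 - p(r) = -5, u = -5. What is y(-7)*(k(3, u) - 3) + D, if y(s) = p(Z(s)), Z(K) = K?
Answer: 103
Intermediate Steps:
p(r) = 8 (p(r) = 3 - 1*(-5) = 3 + 5 = 8)
D = -1 (D = -2 + 1 = -1)
y(s) = 8
k(E, m) = (-3 + m)*(E + m)
y(-7)*(k(3, u) - 3) + D = 8*(((-5)**2 - 3*3 - 3*(-5) + 3*(-5)) - 3) - 1 = 8*((25 - 9 + 15 - 15) - 3) - 1 = 8*(16 - 3) - 1 = 8*13 - 1 = 104 - 1 = 103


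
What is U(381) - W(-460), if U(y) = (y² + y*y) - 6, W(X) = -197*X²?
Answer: 41975516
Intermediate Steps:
U(y) = -6 + 2*y² (U(y) = (y² + y²) - 6 = 2*y² - 6 = -6 + 2*y²)
U(381) - W(-460) = (-6 + 2*381²) - (-197)*(-460)² = (-6 + 2*145161) - (-197)*211600 = (-6 + 290322) - 1*(-41685200) = 290316 + 41685200 = 41975516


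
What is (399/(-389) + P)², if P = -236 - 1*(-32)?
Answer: 6360860025/151321 ≈ 42036.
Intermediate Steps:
P = -204 (P = -236 + 32 = -204)
(399/(-389) + P)² = (399/(-389) - 204)² = (399*(-1/389) - 204)² = (-399/389 - 204)² = (-79755/389)² = 6360860025/151321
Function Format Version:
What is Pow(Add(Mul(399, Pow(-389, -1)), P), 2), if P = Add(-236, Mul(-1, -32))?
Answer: Rational(6360860025, 151321) ≈ 42036.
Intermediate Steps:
P = -204 (P = Add(-236, 32) = -204)
Pow(Add(Mul(399, Pow(-389, -1)), P), 2) = Pow(Add(Mul(399, Pow(-389, -1)), -204), 2) = Pow(Add(Mul(399, Rational(-1, 389)), -204), 2) = Pow(Add(Rational(-399, 389), -204), 2) = Pow(Rational(-79755, 389), 2) = Rational(6360860025, 151321)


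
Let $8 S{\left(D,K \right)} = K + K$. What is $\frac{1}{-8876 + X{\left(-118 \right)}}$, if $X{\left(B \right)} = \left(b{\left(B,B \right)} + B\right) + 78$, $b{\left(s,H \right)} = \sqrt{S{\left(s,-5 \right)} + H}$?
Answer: $- \frac{11888}{105993567} - \frac{2 i \sqrt{53}}{105993567} \approx -0.00011216 - 1.3737 \cdot 10^{-7} i$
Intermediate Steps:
$S{\left(D,K \right)} = \frac{K}{4}$ ($S{\left(D,K \right)} = \frac{K + K}{8} = \frac{2 K}{8} = \frac{K}{4}$)
$b{\left(s,H \right)} = \sqrt{- \frac{5}{4} + H}$ ($b{\left(s,H \right)} = \sqrt{\frac{1}{4} \left(-5\right) + H} = \sqrt{- \frac{5}{4} + H}$)
$X{\left(B \right)} = 78 + B + \frac{\sqrt{-5 + 4 B}}{2}$ ($X{\left(B \right)} = \left(\frac{\sqrt{-5 + 4 B}}{2} + B\right) + 78 = \left(B + \frac{\sqrt{-5 + 4 B}}{2}\right) + 78 = 78 + B + \frac{\sqrt{-5 + 4 B}}{2}$)
$\frac{1}{-8876 + X{\left(-118 \right)}} = \frac{1}{-8876 + \left(78 - 118 + \frac{\sqrt{-5 + 4 \left(-118\right)}}{2}\right)} = \frac{1}{-8876 + \left(78 - 118 + \frac{\sqrt{-5 - 472}}{2}\right)} = \frac{1}{-8876 + \left(78 - 118 + \frac{\sqrt{-477}}{2}\right)} = \frac{1}{-8876 + \left(78 - 118 + \frac{3 i \sqrt{53}}{2}\right)} = \frac{1}{-8876 - \left(40 - \frac{3 i \sqrt{53}}{2}\right)} = \frac{1}{-8916 + \frac{3 i \sqrt{53}}{2}}$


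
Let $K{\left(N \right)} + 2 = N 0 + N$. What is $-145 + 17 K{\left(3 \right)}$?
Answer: $-128$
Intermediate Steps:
$K{\left(N \right)} = -2 + N$ ($K{\left(N \right)} = -2 + \left(N 0 + N\right) = -2 + \left(0 + N\right) = -2 + N$)
$-145 + 17 K{\left(3 \right)} = -145 + 17 \left(-2 + 3\right) = -145 + 17 \cdot 1 = -145 + 17 = -128$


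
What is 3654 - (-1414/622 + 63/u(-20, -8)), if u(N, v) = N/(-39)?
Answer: 21977893/6220 ≈ 3533.4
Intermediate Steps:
u(N, v) = -N/39 (u(N, v) = N*(-1/39) = -N/39)
3654 - (-1414/622 + 63/u(-20, -8)) = 3654 - (-1414/622 + 63/((-1/39*(-20)))) = 3654 - (-1414*1/622 + 63/(20/39)) = 3654 - (-707/311 + 63*(39/20)) = 3654 - (-707/311 + 2457/20) = 3654 - 1*749987/6220 = 3654 - 749987/6220 = 21977893/6220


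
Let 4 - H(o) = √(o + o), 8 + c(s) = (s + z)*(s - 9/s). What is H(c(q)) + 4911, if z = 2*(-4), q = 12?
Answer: 4915 - √74 ≈ 4906.4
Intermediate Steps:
z = -8
c(s) = -8 + (-8 + s)*(s - 9/s) (c(s) = -8 + (s - 8)*(s - 9/s) = -8 + (-8 + s)*(s - 9/s))
H(o) = 4 - √2*√o (H(o) = 4 - √(o + o) = 4 - √(2*o) = 4 - √2*√o)
H(c(q)) + 4911 = (4 - √2*√(-17 + 12² - 8*12 + 72/12)) + 4911 = (4 - √2*√(-17 + 144 - 96 + 72*(1/12))) + 4911 = (4 - √2*√(-17 + 144 - 96 + 6)) + 4911 = (4 - √2*√37) + 4911 = (4 - √74) + 4911 = 4915 - √74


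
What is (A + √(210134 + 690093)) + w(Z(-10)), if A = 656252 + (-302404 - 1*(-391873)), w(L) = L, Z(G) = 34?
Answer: 745755 + √900227 ≈ 7.4670e+5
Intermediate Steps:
A = 745721 (A = 656252 + (-302404 + 391873) = 656252 + 89469 = 745721)
(A + √(210134 + 690093)) + w(Z(-10)) = (745721 + √(210134 + 690093)) + 34 = (745721 + √900227) + 34 = 745755 + √900227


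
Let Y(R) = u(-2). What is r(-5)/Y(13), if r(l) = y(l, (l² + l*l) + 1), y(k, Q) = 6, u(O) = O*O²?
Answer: -¾ ≈ -0.75000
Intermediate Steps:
u(O) = O³
Y(R) = -8 (Y(R) = (-2)³ = -8)
r(l) = 6
r(-5)/Y(13) = 6/(-8) = 6*(-⅛) = -¾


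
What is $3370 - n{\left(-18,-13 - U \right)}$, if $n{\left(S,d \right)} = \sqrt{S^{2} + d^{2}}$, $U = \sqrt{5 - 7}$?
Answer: $3370 - \sqrt{491 + 26 i \sqrt{2}} \approx 3347.8 - 0.82911 i$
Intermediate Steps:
$U = i \sqrt{2}$ ($U = \sqrt{-2} = i \sqrt{2} \approx 1.4142 i$)
$3370 - n{\left(-18,-13 - U \right)} = 3370 - \sqrt{\left(-18\right)^{2} + \left(-13 - i \sqrt{2}\right)^{2}} = 3370 - \sqrt{324 + \left(-13 - i \sqrt{2}\right)^{2}}$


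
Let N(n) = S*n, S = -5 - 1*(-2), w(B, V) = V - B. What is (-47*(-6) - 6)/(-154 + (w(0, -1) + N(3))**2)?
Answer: -46/9 ≈ -5.1111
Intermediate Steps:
S = -3 (S = -5 + 2 = -3)
N(n) = -3*n
(-47*(-6) - 6)/(-154 + (w(0, -1) + N(3))**2) = (-47*(-6) - 6)/(-154 + ((-1 - 1*0) - 3*3)**2) = (282 - 6)/(-154 + ((-1 + 0) - 9)**2) = 276/(-154 + (-1 - 9)**2) = 276/(-154 + (-10)**2) = 276/(-154 + 100) = 276/(-54) = 276*(-1/54) = -46/9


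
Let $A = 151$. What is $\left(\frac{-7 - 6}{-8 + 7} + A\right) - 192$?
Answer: $-28$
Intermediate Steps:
$\left(\frac{-7 - 6}{-8 + 7} + A\right) - 192 = \left(\frac{-7 - 6}{-8 + 7} + 151\right) - 192 = \left(- \frac{13}{-1} + 151\right) - 192 = \left(\left(-13\right) \left(-1\right) + 151\right) - 192 = \left(13 + 151\right) - 192 = 164 - 192 = -28$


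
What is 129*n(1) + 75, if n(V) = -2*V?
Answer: -183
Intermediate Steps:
129*n(1) + 75 = 129*(-2*1) + 75 = 129*(-2) + 75 = -258 + 75 = -183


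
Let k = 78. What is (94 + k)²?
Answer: 29584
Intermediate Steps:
(94 + k)² = (94 + 78)² = 172² = 29584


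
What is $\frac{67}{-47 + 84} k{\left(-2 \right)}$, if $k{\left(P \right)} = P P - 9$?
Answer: $- \frac{335}{37} \approx -9.054$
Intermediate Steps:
$k{\left(P \right)} = -9 + P^{2}$ ($k{\left(P \right)} = P^{2} - 9 = -9 + P^{2}$)
$\frac{67}{-47 + 84} k{\left(-2 \right)} = \frac{67}{-47 + 84} \left(-9 + \left(-2\right)^{2}\right) = \frac{67}{37} \left(-9 + 4\right) = 67 \cdot \frac{1}{37} \left(-5\right) = \frac{67}{37} \left(-5\right) = - \frac{335}{37}$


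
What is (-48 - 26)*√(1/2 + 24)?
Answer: -259*√2 ≈ -366.28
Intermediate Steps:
(-48 - 26)*√(1/2 + 24) = -74*√(½ + 24) = -259*√2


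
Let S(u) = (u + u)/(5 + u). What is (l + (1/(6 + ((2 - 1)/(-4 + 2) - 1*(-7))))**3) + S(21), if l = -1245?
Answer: -252562396/203125 ≈ -1243.4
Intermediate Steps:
S(u) = 2*u/(5 + u) (S(u) = (2*u)/(5 + u) = 2*u/(5 + u))
(l + (1/(6 + ((2 - 1)/(-4 + 2) - 1*(-7))))**3) + S(21) = (-1245 + (1/(6 + ((2 - 1)/(-4 + 2) - 1*(-7))))**3) + 2*21/(5 + 21) = (-1245 + (1/(6 + (1/(-2) + 7)))**3) + 2*21/26 = (-1245 + (1/(6 + (1*(-1/2) + 7)))**3) + 2*21*(1/26) = (-1245 + (1/(6 + (-1/2 + 7)))**3) + 21/13 = (-1245 + (1/(6 + 13/2))**3) + 21/13 = (-1245 + (1/(25/2))**3) + 21/13 = (-1245 + (2/25)**3) + 21/13 = (-1245 + 8/15625) + 21/13 = -19453117/15625 + 21/13 = -252562396/203125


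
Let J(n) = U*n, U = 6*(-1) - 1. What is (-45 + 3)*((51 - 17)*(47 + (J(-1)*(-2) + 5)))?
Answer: -54264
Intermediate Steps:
U = -7 (U = -6 - 1 = -7)
J(n) = -7*n
(-45 + 3)*((51 - 17)*(47 + (J(-1)*(-2) + 5))) = (-45 + 3)*((51 - 17)*(47 + (-7*(-1)*(-2) + 5))) = -1428*(47 + (7*(-2) + 5)) = -1428*(47 + (-14 + 5)) = -1428*(47 - 9) = -1428*38 = -42*1292 = -54264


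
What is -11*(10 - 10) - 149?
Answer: -149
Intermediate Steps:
-11*(10 - 10) - 149 = -11*0 - 149 = 0 - 149 = -149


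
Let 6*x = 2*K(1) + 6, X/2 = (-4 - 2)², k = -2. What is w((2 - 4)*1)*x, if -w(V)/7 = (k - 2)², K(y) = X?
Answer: -2800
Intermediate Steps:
X = 72 (X = 2*(-4 - 2)² = 2*(-6)² = 2*36 = 72)
K(y) = 72
w(V) = -112 (w(V) = -7*(-2 - 2)² = -7*(-4)² = -7*16 = -112)
x = 25 (x = (2*72 + 6)/6 = (144 + 6)/6 = (⅙)*150 = 25)
w((2 - 4)*1)*x = -112*25 = -2800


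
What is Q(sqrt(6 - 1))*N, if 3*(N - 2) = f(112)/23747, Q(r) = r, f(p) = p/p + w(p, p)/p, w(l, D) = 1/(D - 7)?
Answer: 1675600081*sqrt(5)/837794160 ≈ 4.4722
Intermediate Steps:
w(l, D) = 1/(-7 + D)
f(p) = 1 + 1/(p*(-7 + p)) (f(p) = p/p + 1/((-7 + p)*p) = 1 + 1/(p*(-7 + p)))
N = 1675600081/837794160 (N = 2 + (((1 + 112*(-7 + 112))/(112*(-7 + 112)))/23747)/3 = 2 + (((1/112)*(1 + 112*105)/105)*(1/23747))/3 = 2 + (((1/112)*(1/105)*(1 + 11760))*(1/23747))/3 = 2 + (((1/112)*(1/105)*11761)*(1/23747))/3 = 2 + ((11761/11760)*(1/23747))/3 = 2 + (1/3)*(11761/279264720) = 2 + 11761/837794160 = 1675600081/837794160 ≈ 2.0000)
Q(sqrt(6 - 1))*N = sqrt(6 - 1)*(1675600081/837794160) = sqrt(5)*(1675600081/837794160) = 1675600081*sqrt(5)/837794160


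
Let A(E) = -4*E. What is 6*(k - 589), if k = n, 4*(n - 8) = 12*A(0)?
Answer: -3486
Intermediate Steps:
n = 8 (n = 8 + (12*(-4*0))/4 = 8 + (12*0)/4 = 8 + (1/4)*0 = 8 + 0 = 8)
k = 8
6*(k - 589) = 6*(8 - 589) = 6*(-581) = -3486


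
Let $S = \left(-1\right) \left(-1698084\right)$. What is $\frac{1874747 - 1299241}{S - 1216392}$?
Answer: $\frac{287753}{240846} \approx 1.1948$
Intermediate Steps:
$S = 1698084$
$\frac{1874747 - 1299241}{S - 1216392} = \frac{1874747 - 1299241}{1698084 - 1216392} = \frac{575506}{481692} = 575506 \cdot \frac{1}{481692} = \frac{287753}{240846}$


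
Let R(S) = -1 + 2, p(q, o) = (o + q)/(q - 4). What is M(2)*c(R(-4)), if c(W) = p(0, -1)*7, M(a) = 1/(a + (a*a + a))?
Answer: 7/32 ≈ 0.21875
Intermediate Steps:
p(q, o) = (o + q)/(-4 + q)
R(S) = 1
M(a) = 1/(a² + 2*a) (M(a) = 1/(a + (a² + a)) = 1/(a + (a + a²)) = 1/(a² + 2*a))
c(W) = 7/4 (c(W) = ((-1 + 0)/(-4 + 0))*7 = (-1/(-4))*7 = -¼*(-1)*7 = (¼)*7 = 7/4)
M(2)*c(R(-4)) = (1/(2*(2 + 2)))*(7/4) = ((½)/4)*(7/4) = ((½)*(¼))*(7/4) = (⅛)*(7/4) = 7/32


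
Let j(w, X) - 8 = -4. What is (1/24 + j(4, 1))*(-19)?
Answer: -1843/24 ≈ -76.792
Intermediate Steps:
j(w, X) = 4 (j(w, X) = 8 - 4 = 4)
(1/24 + j(4, 1))*(-19) = (1/24 + 4)*(-19) = (97/24)*(-19) = -1843/24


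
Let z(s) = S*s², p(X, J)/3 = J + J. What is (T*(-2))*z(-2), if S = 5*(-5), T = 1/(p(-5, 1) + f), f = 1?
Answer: 200/7 ≈ 28.571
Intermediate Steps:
p(X, J) = 6*J (p(X, J) = 3*(J + J) = 3*(2*J) = 6*J)
T = ⅐ (T = 1/(6*1 + 1) = 1/(6 + 1) = 1/7 = ⅐ ≈ 0.14286)
S = -25
z(s) = -25*s²
(T*(-2))*z(-2) = ((⅐)*(-2))*(-25*(-2)²) = -(-50)*4/7 = -2/7*(-100) = 200/7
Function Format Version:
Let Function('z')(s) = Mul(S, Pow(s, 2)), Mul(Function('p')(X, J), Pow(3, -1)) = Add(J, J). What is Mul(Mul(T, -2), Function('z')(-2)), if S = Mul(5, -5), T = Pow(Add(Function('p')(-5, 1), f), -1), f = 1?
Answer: Rational(200, 7) ≈ 28.571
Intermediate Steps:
Function('p')(X, J) = Mul(6, J) (Function('p')(X, J) = Mul(3, Add(J, J)) = Mul(3, Mul(2, J)) = Mul(6, J))
T = Rational(1, 7) (T = Pow(Add(Mul(6, 1), 1), -1) = Pow(Add(6, 1), -1) = Pow(7, -1) = Rational(1, 7) ≈ 0.14286)
S = -25
Function('z')(s) = Mul(-25, Pow(s, 2))
Mul(Mul(T, -2), Function('z')(-2)) = Mul(Mul(Rational(1, 7), -2), Mul(-25, Pow(-2, 2))) = Mul(Rational(-2, 7), Mul(-25, 4)) = Mul(Rational(-2, 7), -100) = Rational(200, 7)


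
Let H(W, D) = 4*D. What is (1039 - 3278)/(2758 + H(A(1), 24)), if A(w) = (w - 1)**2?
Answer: -2239/2854 ≈ -0.78451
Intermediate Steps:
A(w) = (-1 + w)**2
(1039 - 3278)/(2758 + H(A(1), 24)) = (1039 - 3278)/(2758 + 4*24) = -2239/(2758 + 96) = -2239/2854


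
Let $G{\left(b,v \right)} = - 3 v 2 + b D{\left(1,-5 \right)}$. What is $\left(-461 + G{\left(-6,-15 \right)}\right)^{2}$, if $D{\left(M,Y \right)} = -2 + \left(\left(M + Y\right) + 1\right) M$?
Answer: $116281$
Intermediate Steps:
$D{\left(M,Y \right)} = -2 + M \left(1 + M + Y\right)$ ($D{\left(M,Y \right)} = -2 + \left(1 + M + Y\right) M = -2 + M \left(1 + M + Y\right)$)
$G{\left(b,v \right)} = - 6 v - 5 b$ ($G{\left(b,v \right)} = - 3 v 2 + b \left(-2 + 1 + 1^{2} + 1 \left(-5\right)\right) = - 6 v + b \left(-2 + 1 + 1 - 5\right) = - 6 v + b \left(-5\right) = - 6 v - 5 b$)
$\left(-461 + G{\left(-6,-15 \right)}\right)^{2} = \left(-461 - -120\right)^{2} = \left(-461 + \left(90 + 30\right)\right)^{2} = \left(-461 + 120\right)^{2} = \left(-341\right)^{2} = 116281$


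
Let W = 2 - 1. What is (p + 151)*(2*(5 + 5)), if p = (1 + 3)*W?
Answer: 3100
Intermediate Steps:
W = 1
p = 4 (p = (1 + 3)*1 = 4*1 = 4)
(p + 151)*(2*(5 + 5)) = (4 + 151)*(2*(5 + 5)) = 155*(2*10) = 155*20 = 3100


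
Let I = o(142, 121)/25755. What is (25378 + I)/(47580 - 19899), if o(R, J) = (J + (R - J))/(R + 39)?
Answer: 118303480732/129039272055 ≈ 0.91680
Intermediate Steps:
o(R, J) = R/(39 + R)
I = 142/4661655 (I = (142/(39 + 142))/25755 = (142/181)*(1/25755) = 142/4661655 ≈ 3.0461e-5)
(25378 + I)/(47580 - 19899) = (25378 + 142/4661655)/(47580 - 19899) = (118303480732/4661655)/27681 = (118303480732/4661655)*(1/27681) = 118303480732/129039272055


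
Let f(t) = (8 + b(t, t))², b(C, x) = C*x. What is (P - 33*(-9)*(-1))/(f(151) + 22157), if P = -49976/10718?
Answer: -1616611/2788141067042 ≈ -5.7982e-7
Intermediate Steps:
P = -24988/5359 (P = -49976*1/10718 = -24988/5359 ≈ -4.6628)
f(t) = (8 + t²)² (f(t) = (8 + t*t)² = (8 + t²)²)
(P - 33*(-9)*(-1))/(f(151) + 22157) = (-24988/5359 - 33*(-9)*(-1))/((8 + 151²)² + 22157) = (-24988/5359 + 297*(-1))/((8 + 22801)² + 22157) = (-24988/5359 - 297)/(22809² + 22157) = -1616611/(5359*(520250481 + 22157)) = -1616611/5359/520272638 = -1616611/5359*1/520272638 = -1616611/2788141067042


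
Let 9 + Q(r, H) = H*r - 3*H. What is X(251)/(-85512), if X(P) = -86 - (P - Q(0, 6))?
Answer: 13/3054 ≈ 0.0042567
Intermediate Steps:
Q(r, H) = -9 - 3*H + H*r (Q(r, H) = -9 + (H*r - 3*H) = -9 + (-3*H + H*r) = -9 - 3*H + H*r)
X(P) = -113 - P (X(P) = -86 - (P - (-9 - 3*6 + 6*0)) = -86 - (P - (-9 - 18 + 0)) = -86 - (P - 1*(-27)) = -86 - (P + 27) = -86 - (27 + P) = -86 + (-27 - P) = -113 - P)
X(251)/(-85512) = (-113 - 1*251)/(-85512) = (-113 - 251)*(-1/85512) = -364*(-1/85512) = 13/3054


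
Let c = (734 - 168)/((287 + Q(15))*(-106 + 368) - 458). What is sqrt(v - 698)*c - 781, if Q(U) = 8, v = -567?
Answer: -781 + 283*I*sqrt(1265)/38416 ≈ -781.0 + 0.26201*I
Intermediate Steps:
c = 283/38416 (c = (734 - 168)/((287 + 8)*(-106 + 368) - 458) = 566/(295*262 - 458) = 566/(77290 - 458) = 566/76832 = 566*(1/76832) = 283/38416 ≈ 0.0073667)
sqrt(v - 698)*c - 781 = sqrt(-567 - 698)*(283/38416) - 781 = sqrt(-1265)*(283/38416) - 781 = (I*sqrt(1265))*(283/38416) - 781 = 283*I*sqrt(1265)/38416 - 781 = -781 + 283*I*sqrt(1265)/38416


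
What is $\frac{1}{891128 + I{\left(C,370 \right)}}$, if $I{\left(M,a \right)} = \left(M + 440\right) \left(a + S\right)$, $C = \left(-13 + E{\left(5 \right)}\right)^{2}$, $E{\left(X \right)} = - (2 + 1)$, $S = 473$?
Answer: $\frac{1}{1477856} \approx 6.7666 \cdot 10^{-7}$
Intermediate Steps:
$E{\left(X \right)} = -3$ ($E{\left(X \right)} = \left(-1\right) 3 = -3$)
$C = 256$ ($C = \left(-13 - 3\right)^{2} = \left(-16\right)^{2} = 256$)
$I{\left(M,a \right)} = \left(440 + M\right) \left(473 + a\right)$ ($I{\left(M,a \right)} = \left(M + 440\right) \left(a + 473\right) = \left(440 + M\right) \left(473 + a\right)$)
$\frac{1}{891128 + I{\left(C,370 \right)}} = \frac{1}{891128 + \left(208120 + 440 \cdot 370 + 473 \cdot 256 + 256 \cdot 370\right)} = \frac{1}{891128 + \left(208120 + 162800 + 121088 + 94720\right)} = \frac{1}{891128 + 586728} = \frac{1}{1477856}$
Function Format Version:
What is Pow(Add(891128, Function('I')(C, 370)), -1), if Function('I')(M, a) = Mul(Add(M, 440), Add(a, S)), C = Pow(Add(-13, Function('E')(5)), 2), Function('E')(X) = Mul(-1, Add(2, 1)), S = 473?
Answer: Rational(1, 1477856) ≈ 6.7666e-7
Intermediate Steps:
Function('E')(X) = -3 (Function('E')(X) = Mul(-1, 3) = -3)
C = 256 (C = Pow(Add(-13, -3), 2) = Pow(-16, 2) = 256)
Function('I')(M, a) = Mul(Add(440, M), Add(473, a)) (Function('I')(M, a) = Mul(Add(M, 440), Add(a, 473)) = Mul(Add(440, M), Add(473, a)))
Pow(Add(891128, Function('I')(C, 370)), -1) = Pow(Add(891128, Add(208120, Mul(440, 370), Mul(473, 256), Mul(256, 370))), -1) = Pow(Add(891128, Add(208120, 162800, 121088, 94720)), -1) = Pow(Add(891128, 586728), -1) = Pow(1477856, -1) = Rational(1, 1477856)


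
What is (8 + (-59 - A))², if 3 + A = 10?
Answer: 3364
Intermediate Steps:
A = 7 (A = -3 + 10 = 7)
(8 + (-59 - A))² = (8 + (-59 - 1*7))² = (8 + (-59 - 7))² = (8 - 66)² = (-58)² = 3364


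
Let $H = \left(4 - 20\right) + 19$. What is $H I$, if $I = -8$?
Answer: $-24$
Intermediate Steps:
$H = 3$ ($H = -16 + 19 = 3$)
$H I = 3 \left(-8\right) = -24$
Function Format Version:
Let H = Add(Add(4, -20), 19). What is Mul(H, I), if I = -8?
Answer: -24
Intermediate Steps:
H = 3 (H = Add(-16, 19) = 3)
Mul(H, I) = Mul(3, -8) = -24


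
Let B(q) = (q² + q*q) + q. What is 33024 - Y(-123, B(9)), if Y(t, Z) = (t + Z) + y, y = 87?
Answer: 32889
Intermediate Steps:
B(q) = q + 2*q² (B(q) = (q² + q²) + q = 2*q² + q = q + 2*q²)
Y(t, Z) = 87 + Z + t (Y(t, Z) = (t + Z) + 87 = (Z + t) + 87 = 87 + Z + t)
33024 - Y(-123, B(9)) = 33024 - (87 + 9*(1 + 2*9) - 123) = 33024 - (87 + 9*(1 + 18) - 123) = 33024 - (87 + 9*19 - 123) = 33024 - (87 + 171 - 123) = 33024 - 1*135 = 33024 - 135 = 32889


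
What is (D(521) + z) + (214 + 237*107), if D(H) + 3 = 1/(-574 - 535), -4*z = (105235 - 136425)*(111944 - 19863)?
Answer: 1592584257513/2218 ≈ 7.1803e+8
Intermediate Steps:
z = 1436003195/2 (z = -(105235 - 136425)*(111944 - 19863)/4 = -(-15595)*92081/2 = -¼*(-2872006390) = 1436003195/2 ≈ 7.1800e+8)
D(H) = -3328/1109 (D(H) = -3 + 1/(-574 - 535) = -3 + 1/(-1109) = -3 - 1/1109 = -3328/1109)
(D(521) + z) + (214 + 237*107) = (-3328/1109 + 1436003195/2) + (214 + 237*107) = 1592527536599/2218 + (214 + 25359) = 1592527536599/2218 + 25573 = 1592584257513/2218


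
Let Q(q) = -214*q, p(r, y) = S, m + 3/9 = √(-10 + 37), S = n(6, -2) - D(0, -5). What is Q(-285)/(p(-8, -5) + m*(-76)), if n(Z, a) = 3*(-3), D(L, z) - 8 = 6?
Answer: -11970/13117 - 1169640*√3/13117 ≈ -155.36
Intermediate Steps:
D(L, z) = 14 (D(L, z) = 8 + 6 = 14)
n(Z, a) = -9
S = -23 (S = -9 - 1*14 = -9 - 14 = -23)
m = -⅓ + 3*√3 (m = -⅓ + √(-10 + 37) = -⅓ + √27 = -⅓ + 3*√3 ≈ 4.8628)
p(r, y) = -23
Q(-285)/(p(-8, -5) + m*(-76)) = (-214*(-285))/(-23 + (-⅓ + 3*√3)*(-76)) = 60990/(-23 + (76/3 - 228*√3)) = 60990/(7/3 - 228*√3)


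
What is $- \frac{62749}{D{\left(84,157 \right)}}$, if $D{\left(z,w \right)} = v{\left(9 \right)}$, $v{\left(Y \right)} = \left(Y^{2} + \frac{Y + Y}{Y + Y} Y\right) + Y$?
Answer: $- \frac{62749}{99} \approx -633.83$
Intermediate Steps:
$v{\left(Y \right)} = Y^{2} + 2 Y$ ($v{\left(Y \right)} = \left(Y^{2} + \frac{2 Y}{2 Y} Y\right) + Y = \left(Y^{2} + 2 Y \frac{1}{2 Y} Y\right) + Y = \left(Y^{2} + 1 Y\right) + Y = \left(Y^{2} + Y\right) + Y = \left(Y + Y^{2}\right) + Y = Y^{2} + 2 Y$)
$D{\left(z,w \right)} = 99$ ($D{\left(z,w \right)} = 9 \left(2 + 9\right) = 9 \cdot 11 = 99$)
$- \frac{62749}{D{\left(84,157 \right)}} = - \frac{62749}{99}$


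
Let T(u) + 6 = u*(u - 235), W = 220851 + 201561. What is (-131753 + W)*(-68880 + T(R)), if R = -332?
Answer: 34692476922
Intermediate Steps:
W = 422412
T(u) = -6 + u*(-235 + u) (T(u) = -6 + u*(u - 235) = -6 + u*(-235 + u))
(-131753 + W)*(-68880 + T(R)) = (-131753 + 422412)*(-68880 + (-6 + (-332)² - 235*(-332))) = 290659*(-68880 + (-6 + 110224 + 78020)) = 290659*(-68880 + 188238) = 290659*119358 = 34692476922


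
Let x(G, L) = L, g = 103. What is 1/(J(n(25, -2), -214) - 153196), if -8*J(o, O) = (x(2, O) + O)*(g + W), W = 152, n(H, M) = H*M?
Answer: -2/279107 ≈ -7.1657e-6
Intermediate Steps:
J(o, O) = -255*O/4 (J(o, O) = -(O + O)*(103 + 152)/8 = -2*O*255/8 = -255*O/4)
1/(J(n(25, -2), -214) - 153196) = 1/(-255/4*(-214) - 153196) = 1/(27285/2 - 153196) = 1/(-279107/2) = -2/279107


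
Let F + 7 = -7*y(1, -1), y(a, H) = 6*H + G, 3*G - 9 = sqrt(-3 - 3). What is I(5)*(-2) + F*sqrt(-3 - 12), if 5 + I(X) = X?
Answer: 7*sqrt(10) + 14*I*sqrt(15) ≈ 22.136 + 54.222*I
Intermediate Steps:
G = 3 + I*sqrt(6)/3 (G = 3 + sqrt(-3 - 3)/3 = 3 + sqrt(-6)/3 = 3 + (I*sqrt(6))/3 = 3 + I*sqrt(6)/3 ≈ 3.0 + 0.8165*I)
I(X) = -5 + X
y(a, H) = 3 + 6*H + I*sqrt(6)/3 (y(a, H) = 6*H + (3 + I*sqrt(6)/3) = 3 + 6*H + I*sqrt(6)/3)
F = 14 - 7*I*sqrt(6)/3 (F = -7 - 7*(3 + 6*(-1) + I*sqrt(6)/3) = -7 - 7*(3 - 6 + I*sqrt(6)/3) = -7 - 7*(-3 + I*sqrt(6)/3) = -7 + (21 - 7*I*sqrt(6)/3) = 14 - 7*I*sqrt(6)/3 ≈ 14.0 - 5.7155*I)
I(5)*(-2) + F*sqrt(-3 - 12) = (-5 + 5)*(-2) + (14 - 7*I*sqrt(6)/3)*sqrt(-3 - 12) = 0*(-2) + (14 - 7*I*sqrt(6)/3)*sqrt(-15) = 0 + (14 - 7*I*sqrt(6)/3)*(I*sqrt(15)) = 0 + I*sqrt(15)*(14 - 7*I*sqrt(6)/3) = I*sqrt(15)*(14 - 7*I*sqrt(6)/3)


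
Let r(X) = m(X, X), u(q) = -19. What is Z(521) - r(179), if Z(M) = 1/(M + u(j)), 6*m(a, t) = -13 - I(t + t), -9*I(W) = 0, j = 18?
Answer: 1633/753 ≈ 2.1687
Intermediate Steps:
I(W) = 0 (I(W) = -1/9*0 = 0)
m(a, t) = -13/6 (m(a, t) = (-13 - 1*0)/6 = (-13 + 0)/6 = (1/6)*(-13) = -13/6)
Z(M) = 1/(-19 + M) (Z(M) = 1/(M - 19) = 1/(-19 + M))
r(X) = -13/6
Z(521) - r(179) = 1/(-19 + 521) - 1*(-13/6) = 1/502 + 13/6 = 1633/753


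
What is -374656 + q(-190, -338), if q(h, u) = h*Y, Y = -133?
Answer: -349386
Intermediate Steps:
q(h, u) = -133*h (q(h, u) = h*(-133) = -133*h)
-374656 + q(-190, -338) = -374656 - 133*(-190) = -374656 + 25270 = -349386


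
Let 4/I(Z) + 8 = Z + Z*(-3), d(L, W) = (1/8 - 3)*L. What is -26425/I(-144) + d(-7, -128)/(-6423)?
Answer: -95047554161/51384 ≈ -1.8498e+6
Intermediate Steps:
d(L, W) = -23*L/8 (d(L, W) = (1*(1/8) - 3)*L = (1/8 - 3)*L = -23*L/8)
I(Z) = 4/(-8 - 2*Z) (I(Z) = 4/(-8 + (Z + Z*(-3))) = 4/(-8 + (Z - 3*Z)) = 4/(-8 - 2*Z))
-26425/I(-144) + d(-7, -128)/(-6423) = -26425/((-2/(4 - 144))) - 23/8*(-7)/(-6423) = -26425/((-2/(-140))) + (161/8)*(-1/6423) = -26425/((-2*(-1/140))) - 161/51384 = -26425/1/70 - 161/51384 = -26425*70 - 161/51384 = -1849750 - 161/51384 = -95047554161/51384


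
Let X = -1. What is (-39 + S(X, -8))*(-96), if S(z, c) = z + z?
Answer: 3936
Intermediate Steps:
S(z, c) = 2*z
(-39 + S(X, -8))*(-96) = (-39 + 2*(-1))*(-96) = (-39 - 2)*(-96) = -41*(-96) = 3936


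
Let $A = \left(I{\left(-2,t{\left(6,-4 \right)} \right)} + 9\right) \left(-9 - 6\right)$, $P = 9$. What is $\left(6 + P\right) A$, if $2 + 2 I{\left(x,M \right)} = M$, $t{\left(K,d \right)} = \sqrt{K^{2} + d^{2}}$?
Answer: $-1800 - 225 \sqrt{13} \approx -2611.3$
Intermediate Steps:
$I{\left(x,M \right)} = -1 + \frac{M}{2}$
$A = -120 - 15 \sqrt{13}$ ($A = \left(\left(-1 + \frac{\sqrt{6^{2} + \left(-4\right)^{2}}}{2}\right) + 9\right) \left(-9 - 6\right) = \left(\left(-1 + \frac{\sqrt{36 + 16}}{2}\right) + 9\right) \left(-15\right) = \left(\left(-1 + \frac{\sqrt{52}}{2}\right) + 9\right) \left(-15\right) = \left(\left(-1 + \frac{2 \sqrt{13}}{2}\right) + 9\right) \left(-15\right) = \left(\left(-1 + \sqrt{13}\right) + 9\right) \left(-15\right) = \left(8 + \sqrt{13}\right) \left(-15\right) = -120 - 15 \sqrt{13} \approx -174.08$)
$\left(6 + P\right) A = \left(6 + 9\right) \left(-120 - 15 \sqrt{13}\right) = 15 \left(-120 - 15 \sqrt{13}\right) = -1800 - 225 \sqrt{13}$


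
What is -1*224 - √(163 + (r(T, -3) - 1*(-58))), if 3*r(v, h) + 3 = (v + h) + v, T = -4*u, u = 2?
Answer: -224 - √1923/3 ≈ -238.62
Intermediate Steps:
T = -8 (T = -4*2 = -8)
r(v, h) = -1 + h/3 + 2*v/3 (r(v, h) = -1 + ((v + h) + v)/3 = -1 + ((h + v) + v)/3 = -1 + (h + 2*v)/3 = -1 + (h/3 + 2*v/3) = -1 + h/3 + 2*v/3)
-1*224 - √(163 + (r(T, -3) - 1*(-58))) = -1*224 - √(163 + ((-1 + (⅓)*(-3) + (⅔)*(-8)) - 1*(-58))) = -224 - √(163 + ((-1 - 1 - 16/3) + 58)) = -224 - √(163 + (-22/3 + 58)) = -224 - √(163 + 152/3) = -224 - √(641/3) = -224 - √1923/3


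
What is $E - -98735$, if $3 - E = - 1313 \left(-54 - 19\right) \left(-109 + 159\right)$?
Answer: $-4693712$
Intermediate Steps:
$E = -4792447$ ($E = 3 - - 1313 \left(-54 - 19\right) \left(-109 + 159\right) = 3 - - 1313 \left(\left(-73\right) 50\right) = 3 - \left(-1313\right) \left(-3650\right) = 3 - 4792450 = -4792447$)
$E - -98735 = -4792447 - -98735 = -4792447 + 98735 = -4693712$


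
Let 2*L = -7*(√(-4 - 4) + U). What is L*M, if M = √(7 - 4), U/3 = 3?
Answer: -63*√3/2 - 7*I*√6 ≈ -54.56 - 17.146*I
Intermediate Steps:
U = 9 (U = 3*3 = 9)
M = √3 ≈ 1.7320
L = -63/2 - 7*I*√2 (L = (-7*(√(-4 - 4) + 9))/2 = (-7*(√(-8) + 9))/2 = (-7*(2*I*√2 + 9))/2 = (-7*(9 + 2*I*√2))/2 = (-63 - 14*I*√2)/2 = -63/2 - 7*I*√2 ≈ -31.5 - 9.8995*I)
L*M = (-63/2 - 7*I*√2)*√3 = √3*(-63/2 - 7*I*√2)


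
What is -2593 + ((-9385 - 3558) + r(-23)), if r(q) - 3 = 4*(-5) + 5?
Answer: -15548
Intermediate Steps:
r(q) = -12 (r(q) = 3 + (4*(-5) + 5) = 3 + (-20 + 5) = 3 - 15 = -12)
-2593 + ((-9385 - 3558) + r(-23)) = -2593 + ((-9385 - 3558) - 12) = -2593 + (-12943 - 12) = -2593 - 12955 = -15548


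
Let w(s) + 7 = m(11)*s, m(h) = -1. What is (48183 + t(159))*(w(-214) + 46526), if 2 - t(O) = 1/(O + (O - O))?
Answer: 358040860462/159 ≈ 2.2518e+9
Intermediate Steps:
t(O) = 2 - 1/O (t(O) = 2 - 1/(O + (O - O)) = 2 - 1/(O + 0) = 2 - 1/O)
w(s) = -7 - s
(48183 + t(159))*(w(-214) + 46526) = (48183 + (2 - 1/159))*((-7 - 1*(-214)) + 46526) = (48183 + (2 - 1*1/159))*((-7 + 214) + 46526) = (48183 + (2 - 1/159))*(207 + 46526) = (48183 + 317/159)*46733 = (7661414/159)*46733 = 358040860462/159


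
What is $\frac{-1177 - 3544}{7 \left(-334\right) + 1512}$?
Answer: $\frac{4721}{826} \approx 5.7155$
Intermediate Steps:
$\frac{-1177 - 3544}{7 \left(-334\right) + 1512} = - \frac{4721}{-2338 + 1512} = - \frac{4721}{-826} = \left(-4721\right) \left(- \frac{1}{826}\right) = \frac{4721}{826}$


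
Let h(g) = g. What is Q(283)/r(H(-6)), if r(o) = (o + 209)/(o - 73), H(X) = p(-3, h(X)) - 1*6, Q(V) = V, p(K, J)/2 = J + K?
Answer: -27451/185 ≈ -148.38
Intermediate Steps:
p(K, J) = 2*J + 2*K (p(K, J) = 2*(J + K) = 2*J + 2*K)
H(X) = -12 + 2*X (H(X) = (2*X + 2*(-3)) - 1*6 = (2*X - 6) - 6 = (-6 + 2*X) - 6 = -12 + 2*X)
r(o) = (209 + o)/(-73 + o)
Q(283)/r(H(-6)) = 283/(((209 + (-12 + 2*(-6)))/(-73 + (-12 + 2*(-6))))) = 283/(((209 + (-12 - 12))/(-73 + (-12 - 12)))) = 283/(((209 - 24)/(-73 - 24))) = 283/((185/(-97))) = 283/((-1/97*185)) = 283/(-185/97) = 283*(-97/185) = -27451/185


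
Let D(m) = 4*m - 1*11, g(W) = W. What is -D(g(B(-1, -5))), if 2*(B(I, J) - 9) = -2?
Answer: -21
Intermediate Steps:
B(I, J) = 8 (B(I, J) = 9 + (½)*(-2) = 9 - 1 = 8)
D(m) = -11 + 4*m (D(m) = 4*m - 11 = -11 + 4*m)
-D(g(B(-1, -5))) = -(-11 + 4*8) = -(-11 + 32) = -1*21 = -21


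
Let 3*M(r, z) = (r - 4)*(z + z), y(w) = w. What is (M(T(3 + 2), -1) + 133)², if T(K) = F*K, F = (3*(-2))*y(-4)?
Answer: 27889/9 ≈ 3098.8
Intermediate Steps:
F = 24 (F = (3*(-2))*(-4) = -6*(-4) = 24)
T(K) = 24*K
M(r, z) = 2*z*(-4 + r)/3 (M(r, z) = ((r - 4)*(z + z))/3 = ((-4 + r)*(2*z))/3 = (2*z*(-4 + r))/3 = 2*z*(-4 + r)/3)
(M(T(3 + 2), -1) + 133)² = ((⅔)*(-1)*(-4 + 24*(3 + 2)) + 133)² = ((⅔)*(-1)*(-4 + 24*5) + 133)² = ((⅔)*(-1)*(-4 + 120) + 133)² = ((⅔)*(-1)*116 + 133)² = (-232/3 + 133)² = (167/3)² = 27889/9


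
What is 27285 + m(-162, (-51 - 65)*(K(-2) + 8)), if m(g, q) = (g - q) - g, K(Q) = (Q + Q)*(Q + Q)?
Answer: 30069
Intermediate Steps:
K(Q) = 4*Q² (K(Q) = (2*Q)*(2*Q) = 4*Q²)
m(g, q) = -q
27285 + m(-162, (-51 - 65)*(K(-2) + 8)) = 27285 - (-51 - 65)*(4*(-2)² + 8) = 27285 - (-116)*(4*4 + 8) = 27285 - (-116)*(16 + 8) = 27285 - (-116)*24 = 27285 - 1*(-2784) = 27285 + 2784 = 30069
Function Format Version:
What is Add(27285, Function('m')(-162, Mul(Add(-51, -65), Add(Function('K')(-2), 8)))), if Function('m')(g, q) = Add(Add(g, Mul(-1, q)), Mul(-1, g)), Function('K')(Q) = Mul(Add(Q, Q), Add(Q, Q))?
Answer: 30069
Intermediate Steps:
Function('K')(Q) = Mul(4, Pow(Q, 2)) (Function('K')(Q) = Mul(Mul(2, Q), Mul(2, Q)) = Mul(4, Pow(Q, 2)))
Function('m')(g, q) = Mul(-1, q)
Add(27285, Function('m')(-162, Mul(Add(-51, -65), Add(Function('K')(-2), 8)))) = Add(27285, Mul(-1, Mul(Add(-51, -65), Add(Mul(4, Pow(-2, 2)), 8)))) = Add(27285, Mul(-1, Mul(-116, Add(Mul(4, 4), 8)))) = Add(27285, Mul(-1, Mul(-116, Add(16, 8)))) = Add(27285, Mul(-1, Mul(-116, 24))) = Add(27285, Mul(-1, -2784)) = Add(27285, 2784) = 30069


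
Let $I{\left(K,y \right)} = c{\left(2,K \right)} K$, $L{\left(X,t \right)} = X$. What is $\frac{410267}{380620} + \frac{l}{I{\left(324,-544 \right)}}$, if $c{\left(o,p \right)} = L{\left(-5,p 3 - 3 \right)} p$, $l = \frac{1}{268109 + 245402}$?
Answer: $\frac{5528997147997597}{5129456901184080} \approx 1.0779$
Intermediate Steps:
$l = \frac{1}{513511} \approx 1.9474 \cdot 10^{-6}$
$c{\left(o,p \right)} = - 5 p$
$I{\left(K,y \right)} = - 5 K^{2}$ ($I{\left(K,y \right)} = - 5 K K = - 5 K^{2}$)
$\frac{410267}{380620} + \frac{l}{I{\left(324,-544 \right)}} = \frac{410267}{380620} + \frac{1}{513511 \left(- 5 \cdot 324^{2}\right)} = 410267 \cdot \frac{1}{380620} + \frac{1}{513511 \left(\left(-5\right) 104976\right)} = \frac{410267}{380620} + \frac{1}{513511 \left(-524880\right)} = \frac{410267}{380620} + \frac{1}{513511} \left(- \frac{1}{524880}\right) = \frac{410267}{380620} - \frac{1}{269531653680} = \frac{5528997147997597}{5129456901184080}$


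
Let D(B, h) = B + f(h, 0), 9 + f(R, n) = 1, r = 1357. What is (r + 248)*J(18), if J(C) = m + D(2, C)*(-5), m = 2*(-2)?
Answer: 41730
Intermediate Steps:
f(R, n) = -8 (f(R, n) = -9 + 1 = -8)
D(B, h) = -8 + B (D(B, h) = B - 8 = -8 + B)
m = -4
J(C) = 26 (J(C) = -4 + (-8 + 2)*(-5) = -4 - 6*(-5) = -4 + 30 = 26)
(r + 248)*J(18) = (1357 + 248)*26 = 1605*26 = 41730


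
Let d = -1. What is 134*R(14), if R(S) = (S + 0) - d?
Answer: 2010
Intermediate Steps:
R(S) = 1 + S (R(S) = (S + 0) - 1*(-1) = S + 1 = 1 + S)
134*R(14) = 134*(1 + 14) = 134*15 = 2010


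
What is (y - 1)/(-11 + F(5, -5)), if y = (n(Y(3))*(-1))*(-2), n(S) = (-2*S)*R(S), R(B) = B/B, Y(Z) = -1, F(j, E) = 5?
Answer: -½ ≈ -0.50000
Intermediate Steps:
R(B) = 1
n(S) = -2*S (n(S) = -2*S*1 = -2*S)
y = 4 (y = (-2*(-1)*(-1))*(-2) = (2*(-1))*(-2) = -2*(-2) = 4)
(y - 1)/(-11 + F(5, -5)) = (4 - 1)/(-11 + 5) = 3/(-6) = 3*(-⅙) = -½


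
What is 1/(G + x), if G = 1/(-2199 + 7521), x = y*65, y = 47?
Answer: 5322/16258711 ≈ 0.00032733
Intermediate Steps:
x = 3055 (x = 47*65 = 3055)
G = 1/5322 ≈ 0.00018790
1/(G + x) = 1/(1/5322 + 3055) = 1/(16258711/5322) = 5322/16258711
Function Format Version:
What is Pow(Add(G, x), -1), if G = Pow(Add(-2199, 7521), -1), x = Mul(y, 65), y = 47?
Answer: Rational(5322, 16258711) ≈ 0.00032733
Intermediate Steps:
x = 3055 (x = Mul(47, 65) = 3055)
G = Rational(1, 5322) (G = Pow(5322, -1) = Rational(1, 5322) ≈ 0.00018790)
Pow(Add(G, x), -1) = Pow(Add(Rational(1, 5322), 3055), -1) = Pow(Rational(16258711, 5322), -1) = Rational(5322, 16258711)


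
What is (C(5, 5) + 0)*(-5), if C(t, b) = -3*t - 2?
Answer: 85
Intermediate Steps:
C(t, b) = -2 - 3*t
(C(5, 5) + 0)*(-5) = ((-2 - 3*5) + 0)*(-5) = ((-2 - 15) + 0)*(-5) = (-17 + 0)*(-5) = -17*(-5) = 85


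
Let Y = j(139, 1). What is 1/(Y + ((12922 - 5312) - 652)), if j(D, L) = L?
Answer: 1/6959 ≈ 0.00014370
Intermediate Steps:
Y = 1
1/(Y + ((12922 - 5312) - 652)) = 1/(1 + ((12922 - 5312) - 652)) = 1/(1 + (7610 - 652)) = 1/(1 + 6958) = 1/6959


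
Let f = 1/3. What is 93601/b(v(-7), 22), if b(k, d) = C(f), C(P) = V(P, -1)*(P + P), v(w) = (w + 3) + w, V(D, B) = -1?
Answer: -280803/2 ≈ -1.4040e+5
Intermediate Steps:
f = 1/3 ≈ 0.33333
v(w) = 3 + 2*w (v(w) = (3 + w) + w = 3 + 2*w)
C(P) = -2*P (C(P) = -(P + P) = -2*P)
b(k, d) = -2/3 (b(k, d) = -2*1/3 = -2/3)
93601/b(v(-7), 22) = 93601/(-2/3) = 93601*(-3/2) = -280803/2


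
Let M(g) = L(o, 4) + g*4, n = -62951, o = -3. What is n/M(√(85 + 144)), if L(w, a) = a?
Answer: 62951/912 - 62951*√229/912 ≈ -975.52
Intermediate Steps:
M(g) = 4 + 4*g (M(g) = 4 + g*4 = 4 + 4*g)
n/M(√(85 + 144)) = -62951/(4 + 4*√(85 + 144)) = -62951/(4 + 4*√229)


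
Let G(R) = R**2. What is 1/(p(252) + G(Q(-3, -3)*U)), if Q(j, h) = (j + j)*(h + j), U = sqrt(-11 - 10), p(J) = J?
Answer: -1/26964 ≈ -3.7086e-5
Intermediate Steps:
U = I*sqrt(21) (U = sqrt(-21) = I*sqrt(21) ≈ 4.5826*I)
Q(j, h) = 2*j*(h + j) (Q(j, h) = (2*j)*(h + j) = 2*j*(h + j))
1/(p(252) + G(Q(-3, -3)*U)) = 1/(252 + ((2*(-3)*(-3 - 3))*(I*sqrt(21)))**2) = 1/(252 + ((2*(-3)*(-6))*(I*sqrt(21)))**2) = 1/(252 + (36*(I*sqrt(21)))**2) = 1/(252 + (36*I*sqrt(21))**2) = 1/(252 - 27216) = 1/(-26964) = -1/26964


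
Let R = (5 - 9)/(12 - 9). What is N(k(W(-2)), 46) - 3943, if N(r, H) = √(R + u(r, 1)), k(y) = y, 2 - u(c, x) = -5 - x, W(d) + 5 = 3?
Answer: -3943 + 2*√15/3 ≈ -3940.4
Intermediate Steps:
W(d) = -2 (W(d) = -5 + 3 = -2)
u(c, x) = 7 + x (u(c, x) = 2 - (-5 - x) = 2 + (5 + x) = 7 + x)
R = -4/3 ≈ -1.3333
N(r, H) = 2*√15/3 (N(r, H) = √(-4/3 + (7 + 1)) = √(-4/3 + 8) = √(20/3) = 2*√15/3)
N(k(W(-2)), 46) - 3943 = 2*√15/3 - 3943 = -3943 + 2*√15/3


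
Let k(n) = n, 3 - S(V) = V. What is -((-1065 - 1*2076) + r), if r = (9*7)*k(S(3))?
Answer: 3141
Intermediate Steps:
S(V) = 3 - V
r = 0 (r = (9*7)*(3 - 1*3) = 63*(3 - 3) = 63*0 = 0)
-((-1065 - 1*2076) + r) = -((-1065 - 1*2076) + 0) = -((-1065 - 2076) + 0) = -(-3141 + 0) = -1*(-3141) = 3141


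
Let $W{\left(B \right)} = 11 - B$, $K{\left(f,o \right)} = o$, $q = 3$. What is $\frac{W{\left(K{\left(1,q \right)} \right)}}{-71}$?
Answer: $- \frac{8}{71} \approx -0.11268$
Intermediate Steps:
$\frac{W{\left(K{\left(1,q \right)} \right)}}{-71} = \frac{11 - 3}{-71} = \left(11 - 3\right) \left(- \frac{1}{71}\right) = 8 \left(- \frac{1}{71}\right) = - \frac{8}{71}$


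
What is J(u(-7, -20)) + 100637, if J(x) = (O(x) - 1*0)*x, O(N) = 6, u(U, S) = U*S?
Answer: 101477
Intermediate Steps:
u(U, S) = S*U
J(x) = 6*x (J(x) = (6 - 1*0)*x = (6 + 0)*x = 6*x)
J(u(-7, -20)) + 100637 = 6*(-20*(-7)) + 100637 = 6*140 + 100637 = 840 + 100637 = 101477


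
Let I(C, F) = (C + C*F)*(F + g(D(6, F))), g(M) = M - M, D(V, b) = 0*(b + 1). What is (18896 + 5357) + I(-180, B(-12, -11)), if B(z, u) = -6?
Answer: 18853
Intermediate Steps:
D(V, b) = 0 (D(V, b) = 0*(1 + b) = 0)
g(M) = 0
I(C, F) = F*(C + C*F) (I(C, F) = (C + C*F)*(F + 0) = (C + C*F)*F = F*(C + C*F))
(18896 + 5357) + I(-180, B(-12, -11)) = (18896 + 5357) - 180*(-6)*(1 - 6) = 24253 - 180*(-6)*(-5) = 24253 - 5400 = 18853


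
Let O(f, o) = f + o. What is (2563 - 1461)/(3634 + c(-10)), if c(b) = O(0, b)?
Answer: 551/1812 ≈ 0.30408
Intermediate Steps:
c(b) = b (c(b) = 0 + b = b)
(2563 - 1461)/(3634 + c(-10)) = (2563 - 1461)/(3634 - 10) = 1102/3624 = 1102*(1/3624) = 551/1812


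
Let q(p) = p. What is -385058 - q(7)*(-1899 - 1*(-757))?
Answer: -377064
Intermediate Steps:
-385058 - q(7)*(-1899 - 1*(-757)) = -385058 - 7*(-1899 - 1*(-757)) = -385058 - 7*(-1899 + 757) = -385058 - 7*(-1142) = -385058 - 1*(-7994) = -385058 + 7994 = -377064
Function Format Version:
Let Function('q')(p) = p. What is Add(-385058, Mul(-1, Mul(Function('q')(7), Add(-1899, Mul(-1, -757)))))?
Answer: -377064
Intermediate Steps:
Add(-385058, Mul(-1, Mul(Function('q')(7), Add(-1899, Mul(-1, -757))))) = Add(-385058, Mul(-1, Mul(7, Add(-1899, Mul(-1, -757))))) = Add(-385058, Mul(-1, Mul(7, Add(-1899, 757)))) = Add(-385058, Mul(-1, Mul(7, -1142))) = Add(-385058, Mul(-1, -7994)) = Add(-385058, 7994) = -377064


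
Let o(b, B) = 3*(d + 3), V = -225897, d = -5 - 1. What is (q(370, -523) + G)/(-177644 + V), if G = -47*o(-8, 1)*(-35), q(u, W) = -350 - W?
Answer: 14632/403541 ≈ 0.036259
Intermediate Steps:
d = -6
o(b, B) = -9 (o(b, B) = 3*(-6 + 3) = 3*(-3) = -9)
G = -14805 (G = -47*(-9)*(-35) = 423*(-35) = -14805)
(q(370, -523) + G)/(-177644 + V) = ((-350 - 1*(-523)) - 14805)/(-177644 - 225897) = ((-350 + 523) - 14805)/(-403541) = (173 - 14805)*(-1/403541) = -14632*(-1/403541) = 14632/403541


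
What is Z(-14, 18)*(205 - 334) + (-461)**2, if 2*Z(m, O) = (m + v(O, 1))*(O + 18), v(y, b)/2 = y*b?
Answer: 161437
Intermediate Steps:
v(y, b) = 2*b*y (v(y, b) = 2*(y*b) = 2*(b*y) = 2*b*y)
Z(m, O) = (18 + O)*(m + 2*O)/2 (Z(m, O) = ((m + 2*1*O)*(O + 18))/2 = ((m + 2*O)*(18 + O))/2 = ((18 + O)*(m + 2*O))/2 = (18 + O)*(m + 2*O)/2)
Z(-14, 18)*(205 - 334) + (-461)**2 = (18**2 + 9*(-14) + 18*18 + (1/2)*18*(-14))*(205 - 334) + (-461)**2 = (324 - 126 + 324 - 126)*(-129) + 212521 = 396*(-129) + 212521 = -51084 + 212521 = 161437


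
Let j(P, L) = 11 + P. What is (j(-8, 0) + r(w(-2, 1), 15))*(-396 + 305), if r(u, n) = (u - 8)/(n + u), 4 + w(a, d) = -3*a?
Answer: -4095/17 ≈ -240.88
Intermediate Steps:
w(a, d) = -4 - 3*a
r(u, n) = (-8 + u)/(n + u)
(j(-8, 0) + r(w(-2, 1), 15))*(-396 + 305) = ((11 - 8) + (-8 + (-4 - 3*(-2)))/(15 + (-4 - 3*(-2))))*(-396 + 305) = (3 + (-8 + (-4 + 6))/(15 + (-4 + 6)))*(-91) = (3 + (-8 + 2)/(15 + 2))*(-91) = (3 - 6/17)*(-91) = (45/17)*(-91) = -4095/17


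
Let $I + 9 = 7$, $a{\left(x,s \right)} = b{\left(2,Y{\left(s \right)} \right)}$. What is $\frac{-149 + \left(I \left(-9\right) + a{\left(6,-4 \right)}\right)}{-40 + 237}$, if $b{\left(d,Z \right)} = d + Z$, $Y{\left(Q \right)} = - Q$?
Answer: $- \frac{125}{197} \approx -0.63452$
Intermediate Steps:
$b{\left(d,Z \right)} = Z + d$
$a{\left(x,s \right)} = 2 - s$ ($a{\left(x,s \right)} = - s + 2 = 2 - s$)
$I = -2$ ($I = -9 + 7 = -2$)
$\frac{-149 + \left(I \left(-9\right) + a{\left(6,-4 \right)}\right)}{-40 + 237} = \frac{-149 + \left(\left(-2\right) \left(-9\right) + \left(2 - -4\right)\right)}{-40 + 237} = \frac{-149 + \left(18 + \left(2 + 4\right)\right)}{197} = \left(-149 + \left(18 + 6\right)\right) \frac{1}{197} = \left(-149 + 24\right) \frac{1}{197} = \left(-125\right) \frac{1}{197} = - \frac{125}{197}$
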